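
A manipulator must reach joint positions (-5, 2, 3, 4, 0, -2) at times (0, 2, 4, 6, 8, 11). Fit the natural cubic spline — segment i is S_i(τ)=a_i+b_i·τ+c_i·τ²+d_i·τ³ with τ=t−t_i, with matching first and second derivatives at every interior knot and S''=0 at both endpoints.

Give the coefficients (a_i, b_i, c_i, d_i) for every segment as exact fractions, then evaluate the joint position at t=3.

Δ: Δ0=7/2, Δ1=1/2, Δ2=1/2, Δ3=-2, Δ4=-2/3
row 1: diag=8, rhs=-18; c'=1/4, d'=-9/4
row 2: denom=8−2·1/4=15/2; d'=(0−2·-9/4)/(15/2)=3/5
row 3: denom=8−2·4/15=112/15; d'=(-15−2·3/5)/(112/15)=-243/112
row 4: denom=10−2·15/56=265/28; d'=(8−2·-243/112)/(265/28)=691/530
back: M4=691/530
back: M3=-243/112−15/56·691/530=-267/106
back: M2=3/5−4/15·-267/106=337/265
back: M1=-9/4−1/4·337/265=-1361/530
M: M0=0, M1=-1361/530, M2=337/265, M3=-267/106, M4=691/530, M5=0
seg 0: a=-5, c=M0/2=0, d=(M1−M0)/(6·2)=-1361/6360, b=Δ0−h0·(2M0+M1)/6=3463/795
seg 1: a=2, c=M1/2=-1361/1060, d=(M2−M1)/(6·2)=407/1272, b=Δ1−h1·(2M1+M2)/6=2843/1590
seg 2: a=3, c=M2/2=337/530, d=(M3−M2)/(6·2)=-2009/6360, b=Δ2−h2·(2M2+M3)/6=391/795
seg 3: a=4, c=M3/2=-267/212, d=(M4−M3)/(6·2)=1013/3180, b=Δ3−h3·(2M3+M4)/6=-1201/1590
seg 4: a=0, c=M4/2=691/1060, d=(M5−M4)/(6·3)=-691/9540, b=Δ4−h4·(2M4+M5)/6=-3133/1590
t_q=3 → seg 1, τ=1; S=2+2843/1590·τ+-1361/1060·τ²+407/1272·τ³=5987/2120

  seg 0: a=-5 b=3463/795 c=0 d=-1361/6360
  seg 1: a=2 b=2843/1590 c=-1361/1060 d=407/1272
  seg 2: a=3 b=391/795 c=337/530 d=-2009/6360
  seg 3: a=4 b=-1201/1590 c=-267/212 d=1013/3180
  seg 4: a=0 b=-3133/1590 c=691/1060 d=-691/9540
S(3) = 5987/2120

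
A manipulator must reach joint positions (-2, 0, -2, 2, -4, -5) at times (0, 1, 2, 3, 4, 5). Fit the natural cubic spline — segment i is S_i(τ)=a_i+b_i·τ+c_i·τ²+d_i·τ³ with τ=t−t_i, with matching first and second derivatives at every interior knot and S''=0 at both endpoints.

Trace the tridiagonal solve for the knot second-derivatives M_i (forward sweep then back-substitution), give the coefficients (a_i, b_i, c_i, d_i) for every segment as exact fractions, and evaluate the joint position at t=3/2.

  seg 0: a=-2 b=777/209 c=0 d=-359/209
  seg 1: a=0 b=-300/209 c=-1077/209 d=959/209
  seg 2: a=-2 b=423/209 c=1800/209 d=-73/11
  seg 3: a=2 b=-138/209 c=-2361/209 d=1245/209
  seg 4: a=-4 b=-1125/209 c=1374/209 d=-458/209
S(3/2) = -2395/1672

Δ: Δ0=2, Δ1=-2, Δ2=4, Δ3=-6, Δ4=-1
row 1: diag=4, rhs=-24; c'=1/4, d'=-6
row 2: denom=4−1·1/4=15/4; d'=(36−1·-6)/(15/4)=56/5
row 3: denom=4−1·4/15=56/15; d'=(-60−1·56/5)/(56/15)=-267/14
row 4: denom=4−1·15/56=209/56; d'=(30−1·-267/14)/(209/56)=2748/209
back: M4=2748/209
back: M3=-267/14−15/56·2748/209=-4722/209
back: M2=56/5−4/15·-4722/209=3600/209
back: M1=-6−1/4·3600/209=-2154/209
M: M0=0, M1=-2154/209, M2=3600/209, M3=-4722/209, M4=2748/209, M5=0
seg 0: a=-2, c=M0/2=0, d=(M1−M0)/(6·1)=-359/209, b=Δ0−h0·(2M0+M1)/6=777/209
seg 1: a=0, c=M1/2=-1077/209, d=(M2−M1)/(6·1)=959/209, b=Δ1−h1·(2M1+M2)/6=-300/209
seg 2: a=-2, c=M2/2=1800/209, d=(M3−M2)/(6·1)=-73/11, b=Δ2−h2·(2M2+M3)/6=423/209
seg 3: a=2, c=M3/2=-2361/209, d=(M4−M3)/(6·1)=1245/209, b=Δ3−h3·(2M3+M4)/6=-138/209
seg 4: a=-4, c=M4/2=1374/209, d=(M5−M4)/(6·1)=-458/209, b=Δ4−h4·(2M4+M5)/6=-1125/209
t_q=3/2 → seg 1, τ=1/2; S=0+-300/209·τ+-1077/209·τ²+959/209·τ³=-2395/1672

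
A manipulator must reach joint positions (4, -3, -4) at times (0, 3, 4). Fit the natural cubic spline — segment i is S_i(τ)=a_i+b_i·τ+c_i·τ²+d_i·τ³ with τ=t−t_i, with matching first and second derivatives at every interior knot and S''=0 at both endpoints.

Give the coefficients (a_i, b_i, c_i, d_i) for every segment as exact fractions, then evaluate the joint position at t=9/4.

  seg 0: a=4 b=-17/6 c=0 d=1/18
  seg 1: a=-3 b=-4/3 c=1/2 d=-1/6
S(9/4) = -223/128

Δ: Δ0=-7/3, Δ1=-1
row 1: diag=8, rhs=8; c'=1/8, d'=1
back: M1=1
M: M0=0, M1=1, M2=0
seg 0: a=4, c=M0/2=0, d=(M1−M0)/(6·3)=1/18, b=Δ0−h0·(2M0+M1)/6=-17/6
seg 1: a=-3, c=M1/2=1/2, d=(M2−M1)/(6·1)=-1/6, b=Δ1−h1·(2M1+M2)/6=-4/3
t_q=9/4 → seg 0, τ=9/4; S=4+-17/6·τ+0·τ²+1/18·τ³=-223/128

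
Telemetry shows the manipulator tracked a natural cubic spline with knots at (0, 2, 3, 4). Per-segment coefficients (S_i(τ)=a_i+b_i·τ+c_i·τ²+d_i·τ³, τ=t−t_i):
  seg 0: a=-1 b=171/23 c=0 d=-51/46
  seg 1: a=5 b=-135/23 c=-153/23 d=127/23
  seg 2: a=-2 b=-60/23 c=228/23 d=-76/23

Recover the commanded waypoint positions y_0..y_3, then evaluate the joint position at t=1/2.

y_0 = S_0(0) = a_0 = -1
y_1 = S_1(0) = a_1 = 5
y_2 = S_2(0) = a_2 = -2
y_3 = S_2(1) = 2
t_q=1/2 is in segment 0 (τ=1/2); S_0(τ)=949/368

y_0=-1 y_1=5 y_2=-2 y_3=2
S(1/2) = 949/368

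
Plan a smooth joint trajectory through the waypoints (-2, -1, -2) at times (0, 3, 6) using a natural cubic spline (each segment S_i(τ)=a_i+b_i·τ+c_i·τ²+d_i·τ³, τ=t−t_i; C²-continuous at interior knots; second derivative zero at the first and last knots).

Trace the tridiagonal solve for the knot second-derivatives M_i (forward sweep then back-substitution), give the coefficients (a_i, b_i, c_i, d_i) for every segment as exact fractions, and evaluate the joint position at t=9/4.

Δ: Δ0=1/3, Δ1=-1/3
row 1: diag=12, rhs=-4; c'=1/4, d'=-1/3
back: M1=-1/3
M: M0=0, M1=-1/3, M2=0
seg 0: a=-2, c=M0/2=0, d=(M1−M0)/(6·3)=-1/54, b=Δ0−h0·(2M0+M1)/6=1/2
seg 1: a=-1, c=M1/2=-1/6, d=(M2−M1)/(6·3)=1/54, b=Δ1−h1·(2M1+M2)/6=0
t_q=9/4 → seg 0, τ=9/4; S=-2+1/2·τ+0·τ²+-1/54·τ³=-139/128

  seg 0: a=-2 b=1/2 c=0 d=-1/54
  seg 1: a=-1 b=0 c=-1/6 d=1/54
S(9/4) = -139/128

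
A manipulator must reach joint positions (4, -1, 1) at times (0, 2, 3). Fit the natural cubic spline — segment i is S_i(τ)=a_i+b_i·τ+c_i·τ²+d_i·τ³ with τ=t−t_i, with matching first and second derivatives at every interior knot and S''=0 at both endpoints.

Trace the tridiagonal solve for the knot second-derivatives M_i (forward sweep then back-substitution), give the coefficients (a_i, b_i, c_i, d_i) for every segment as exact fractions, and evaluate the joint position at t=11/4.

  seg 0: a=4 b=-4 c=0 d=3/8
  seg 1: a=-1 b=1/2 c=9/4 d=-3/4
S(11/4) = 83/256

Δ: Δ0=-5/2, Δ1=2
row 1: diag=6, rhs=27; c'=1/6, d'=9/2
back: M1=9/2
M: M0=0, M1=9/2, M2=0
seg 0: a=4, c=M0/2=0, d=(M1−M0)/(6·2)=3/8, b=Δ0−h0·(2M0+M1)/6=-4
seg 1: a=-1, c=M1/2=9/4, d=(M2−M1)/(6·1)=-3/4, b=Δ1−h1·(2M1+M2)/6=1/2
t_q=11/4 → seg 1, τ=3/4; S=-1+1/2·τ+9/4·τ²+-3/4·τ³=83/256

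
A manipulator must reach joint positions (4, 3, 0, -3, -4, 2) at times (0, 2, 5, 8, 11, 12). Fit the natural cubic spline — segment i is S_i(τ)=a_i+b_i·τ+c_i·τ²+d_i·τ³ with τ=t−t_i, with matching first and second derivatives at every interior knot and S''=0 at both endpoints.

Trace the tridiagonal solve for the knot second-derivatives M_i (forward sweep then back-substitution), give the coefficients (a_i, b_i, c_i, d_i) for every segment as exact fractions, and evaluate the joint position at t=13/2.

Δ: Δ0=-1/2, Δ1=-1, Δ2=-1, Δ3=-1/3, Δ4=6
row 1: diag=10, rhs=-3; c'=3/10, d'=-3/10
row 2: denom=12−3·3/10=111/10; d'=(0−3·-3/10)/(111/10)=3/37
row 3: denom=12−3·10/37=414/37; d'=(4−3·3/37)/(414/37)=139/414
row 4: denom=8−3·37/138=331/46; d'=(38−3·139/414)/(331/46)=5105/993
back: M4=5105/993
back: M3=139/414−37/138·5105/993=-3106/2979
back: M2=3/37−10/37·-3106/2979=1081/2979
back: M1=-3/10−3/10·1081/2979=-406/993
M: M0=0, M1=-406/993, M2=1081/2979, M3=-3106/2979, M4=5105/993, M5=0
seg 0: a=4, c=M0/2=0, d=(M1−M0)/(6·2)=-203/5958, b=Δ0−h0·(2M0+M1)/6=-2167/5958
seg 1: a=3, c=M1/2=-203/993, d=(M2−M1)/(6·3)=2299/53622, b=Δ1−h1·(2M1+M2)/6=-4603/5958
seg 2: a=0, c=M2/2=1081/5958, d=(M3−M2)/(6·3)=-4187/53622, b=Δ2−h2·(2M2+M3)/6=-2507/2979
seg 3: a=-3, c=M3/2=-1553/2979, d=(M4−M3)/(6·3)=18421/53622, b=Δ3−h3·(2M3+M4)/6=-11089/5958
seg 4: a=-4, c=M4/2=5105/1986, d=(M5−M4)/(6·1)=-5105/5958, b=Δ4−h4·(2M4+M5)/6=12769/2979
t_q=13/2 → seg 2, τ=3/2; S=0+-2507/2979·τ+1081/5958·τ²+-4187/53622·τ³=-5919/5296

  seg 0: a=4 b=-2167/5958 c=0 d=-203/5958
  seg 1: a=3 b=-4603/5958 c=-203/993 d=2299/53622
  seg 2: a=0 b=-2507/2979 c=1081/5958 d=-4187/53622
  seg 3: a=-3 b=-11089/5958 c=-1553/2979 d=18421/53622
  seg 4: a=-4 b=12769/2979 c=5105/1986 d=-5105/5958
S(13/2) = -5919/5296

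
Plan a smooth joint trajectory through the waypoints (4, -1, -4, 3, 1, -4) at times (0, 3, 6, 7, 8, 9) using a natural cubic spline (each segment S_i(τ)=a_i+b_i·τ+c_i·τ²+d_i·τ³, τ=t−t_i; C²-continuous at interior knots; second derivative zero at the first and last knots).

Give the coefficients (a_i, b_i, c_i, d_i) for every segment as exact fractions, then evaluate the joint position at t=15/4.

  seg 0: a=4 b=-950/1257 c=0 d=-1145/11313
  seg 1: a=-1 b=-4385/1257 c=-1145/1257 d=6563/11313
  seg 2: a=-4 b=8434/1257 c=1806/419 d=-5053/1257
  seg 3: a=3 b=4111/1257 c=-3247/419 d=3116/1257
  seg 4: a=1 b=-6023/1257 c=-131/419 d=131/1257
S(15/4) = -104153/26816

Δ: Δ0=-5/3, Δ1=-1, Δ2=7, Δ3=-2, Δ4=-5
row 1: diag=12, rhs=4; c'=1/4, d'=1/3
row 2: denom=8−3·1/4=29/4; d'=(48−3·1/3)/(29/4)=188/29
row 3: denom=4−1·4/29=112/29; d'=(-54−1·188/29)/(112/29)=-877/56
row 4: denom=4−1·29/112=419/112; d'=(-18−1·-877/56)/(419/112)=-262/419
back: M4=-262/419
back: M3=-877/56−29/112·-262/419=-6494/419
back: M2=188/29−4/29·-6494/419=3612/419
back: M1=1/3−1/4·3612/419=-2290/1257
M: M0=0, M1=-2290/1257, M2=3612/419, M3=-6494/419, M4=-262/419, M5=0
seg 0: a=4, c=M0/2=0, d=(M1−M0)/(6·3)=-1145/11313, b=Δ0−h0·(2M0+M1)/6=-950/1257
seg 1: a=-1, c=M1/2=-1145/1257, d=(M2−M1)/(6·3)=6563/11313, b=Δ1−h1·(2M1+M2)/6=-4385/1257
seg 2: a=-4, c=M2/2=1806/419, d=(M3−M2)/(6·1)=-5053/1257, b=Δ2−h2·(2M2+M3)/6=8434/1257
seg 3: a=3, c=M3/2=-3247/419, d=(M4−M3)/(6·1)=3116/1257, b=Δ3−h3·(2M3+M4)/6=4111/1257
seg 4: a=1, c=M4/2=-131/419, d=(M5−M4)/(6·1)=131/1257, b=Δ4−h4·(2M4+M5)/6=-6023/1257
t_q=15/4 → seg 1, τ=3/4; S=-1+-4385/1257·τ+-1145/1257·τ²+6563/11313·τ³=-104153/26816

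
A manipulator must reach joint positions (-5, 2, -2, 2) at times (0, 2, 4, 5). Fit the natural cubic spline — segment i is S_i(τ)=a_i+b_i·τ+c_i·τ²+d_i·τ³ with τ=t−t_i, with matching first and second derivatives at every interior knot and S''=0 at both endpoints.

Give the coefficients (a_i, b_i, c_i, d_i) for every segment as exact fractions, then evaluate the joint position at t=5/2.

Δ: Δ0=7/2, Δ1=-2, Δ2=4
row 1: diag=8, rhs=-33; c'=1/4, d'=-33/8
row 2: denom=6−2·1/4=11/2; d'=(36−2·-33/8)/(11/2)=177/22
back: M2=177/22
back: M1=-33/8−1/4·177/22=-135/22
M: M0=0, M1=-135/22, M2=177/22, M3=0
seg 0: a=-5, c=M0/2=0, d=(M1−M0)/(6·2)=-45/88, b=Δ0−h0·(2M0+M1)/6=61/11
seg 1: a=2, c=M1/2=-135/44, d=(M2−M1)/(6·2)=13/11, b=Δ1−h1·(2M1+M2)/6=-13/22
seg 2: a=-2, c=M2/2=177/44, d=(M3−M2)/(6·1)=-59/44, b=Δ2−h2·(2M2+M3)/6=29/22
t_q=5/2 → seg 1, τ=1/2; S=2+-13/22·τ+-135/44·τ²+13/11·τ³=191/176

  seg 0: a=-5 b=61/11 c=0 d=-45/88
  seg 1: a=2 b=-13/22 c=-135/44 d=13/11
  seg 2: a=-2 b=29/22 c=177/44 d=-59/44
S(5/2) = 191/176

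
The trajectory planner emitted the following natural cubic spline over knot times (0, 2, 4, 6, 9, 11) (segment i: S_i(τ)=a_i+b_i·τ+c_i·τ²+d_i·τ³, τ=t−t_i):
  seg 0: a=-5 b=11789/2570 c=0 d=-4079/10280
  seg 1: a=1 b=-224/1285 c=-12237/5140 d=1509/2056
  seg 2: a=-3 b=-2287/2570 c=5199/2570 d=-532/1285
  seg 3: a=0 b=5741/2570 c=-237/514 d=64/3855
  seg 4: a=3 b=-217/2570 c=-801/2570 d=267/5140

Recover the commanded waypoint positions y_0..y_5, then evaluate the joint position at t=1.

y_0=-5 y_1=1 y_2=-3 y_3=0 y_4=3 y_5=2
S(1) = -8323/10280

y_0 = S_0(0) = a_0 = -5
y_1 = S_1(0) = a_1 = 1
y_2 = S_2(0) = a_2 = -3
y_3 = S_3(0) = a_3 = 0
y_4 = S_4(0) = a_4 = 3
y_5 = S_4(2) = 2
t_q=1 is in segment 0 (τ=1); S_0(τ)=-8323/10280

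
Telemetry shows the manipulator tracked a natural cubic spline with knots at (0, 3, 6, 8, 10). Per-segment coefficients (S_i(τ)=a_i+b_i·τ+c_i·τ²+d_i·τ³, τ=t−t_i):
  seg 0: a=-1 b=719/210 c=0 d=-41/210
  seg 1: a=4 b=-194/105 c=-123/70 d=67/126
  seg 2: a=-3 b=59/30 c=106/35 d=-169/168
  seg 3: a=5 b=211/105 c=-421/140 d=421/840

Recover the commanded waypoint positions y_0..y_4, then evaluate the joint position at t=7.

y_0=-1 y_1=4 y_2=-3 y_3=5 y_4=1
S(7) = 277/280

y_0 = S_0(0) = a_0 = -1
y_1 = S_1(0) = a_1 = 4
y_2 = S_2(0) = a_2 = -3
y_3 = S_3(0) = a_3 = 5
y_4 = S_3(2) = 1
t_q=7 is in segment 2 (τ=1); S_2(τ)=277/280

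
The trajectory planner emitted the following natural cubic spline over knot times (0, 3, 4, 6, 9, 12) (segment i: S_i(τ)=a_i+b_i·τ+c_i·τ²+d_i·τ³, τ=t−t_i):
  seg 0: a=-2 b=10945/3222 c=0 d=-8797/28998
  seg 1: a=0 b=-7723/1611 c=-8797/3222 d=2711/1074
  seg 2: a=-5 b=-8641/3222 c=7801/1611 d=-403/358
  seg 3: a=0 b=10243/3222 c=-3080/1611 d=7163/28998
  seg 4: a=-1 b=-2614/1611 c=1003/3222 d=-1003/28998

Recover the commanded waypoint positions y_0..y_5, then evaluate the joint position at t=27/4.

y_0=-2 y_1=0 y_2=-5 y_3=0 y_4=-1 y_5=-4
S(27/4) = 32377/22912

y_0 = S_0(0) = a_0 = -2
y_1 = S_1(0) = a_1 = 0
y_2 = S_2(0) = a_2 = -5
y_3 = S_3(0) = a_3 = 0
y_4 = S_4(0) = a_4 = -1
y_5 = S_4(3) = -4
t_q=27/4 is in segment 3 (τ=3/4); S_3(τ)=32377/22912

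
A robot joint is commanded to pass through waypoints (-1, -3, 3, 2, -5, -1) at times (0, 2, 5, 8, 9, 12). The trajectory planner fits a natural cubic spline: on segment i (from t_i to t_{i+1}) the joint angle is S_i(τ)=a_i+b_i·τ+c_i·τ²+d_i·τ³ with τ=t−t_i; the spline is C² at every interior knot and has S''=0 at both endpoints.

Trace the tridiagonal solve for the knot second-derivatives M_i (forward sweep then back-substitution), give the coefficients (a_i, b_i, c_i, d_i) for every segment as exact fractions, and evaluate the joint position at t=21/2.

Δ: Δ0=-1, Δ1=2, Δ2=-1/3, Δ3=-7, Δ4=4/3
row 1: diag=10, rhs=18; c'=3/10, d'=9/5
row 2: denom=12−3·3/10=111/10; d'=(-14−3·9/5)/(111/10)=-194/111
row 3: denom=8−3·10/37=266/37; d'=(-40−3·-194/111)/(266/37)=-643/133
row 4: denom=8−1·37/266=2091/266; d'=(50−1·-643/133)/(2091/266)=286/41
back: M4=286/41
back: M3=-643/133−37/266·286/41=-238/41
back: M2=-194/111−10/37·-238/41=-22/123
back: M1=9/5−3/10·-22/123=76/41
M: M0=0, M1=76/41, M2=-22/123, M3=-238/41, M4=286/41, M5=0
seg 0: a=-1, c=M0/2=0, d=(M1−M0)/(6·2)=19/123, b=Δ0−h0·(2M0+M1)/6=-199/123
seg 1: a=-3, c=M1/2=38/41, d=(M2−M1)/(6·3)=-125/1107, b=Δ1−h1·(2M1+M2)/6=29/123
seg 2: a=3, c=M2/2=-11/123, d=(M3−M2)/(6·3)=-346/1107, b=Δ2−h2·(2M2+M3)/6=338/123
seg 3: a=2, c=M3/2=-119/41, d=(M4−M3)/(6·1)=262/123, b=Δ3−h3·(2M3+M4)/6=-766/123
seg 4: a=-5, c=M4/2=143/41, d=(M5−M4)/(6·3)=-143/369, b=Δ4−h4·(2M4+M5)/6=-694/123
t_q=21/2 → seg 4, τ=3/2; S=-5+-694/123·τ+143/41·τ²+-143/369·τ³=-2271/328

  seg 0: a=-1 b=-199/123 c=0 d=19/123
  seg 1: a=-3 b=29/123 c=38/41 d=-125/1107
  seg 2: a=3 b=338/123 c=-11/123 d=-346/1107
  seg 3: a=2 b=-766/123 c=-119/41 d=262/123
  seg 4: a=-5 b=-694/123 c=143/41 d=-143/369
S(21/2) = -2271/328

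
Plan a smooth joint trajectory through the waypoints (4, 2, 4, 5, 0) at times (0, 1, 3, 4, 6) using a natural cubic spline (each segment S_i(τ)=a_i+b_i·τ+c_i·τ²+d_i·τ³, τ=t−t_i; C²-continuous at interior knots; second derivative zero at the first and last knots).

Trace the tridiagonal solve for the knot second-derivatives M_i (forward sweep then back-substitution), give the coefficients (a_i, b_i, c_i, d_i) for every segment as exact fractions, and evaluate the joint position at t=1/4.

Δ: Δ0=-2, Δ1=1, Δ2=1, Δ3=-5/2
row 1: diag=6, rhs=18; c'=1/3, d'=3
row 2: denom=6−2·1/3=16/3; d'=(0−2·3)/(16/3)=-9/8
row 3: denom=6−1·3/16=93/16; d'=(-21−1·-9/8)/(93/16)=-106/31
back: M3=-106/31
back: M2=-9/8−3/16·-106/31=-15/31
back: M1=3−1/3·-15/31=98/31
M: M0=0, M1=98/31, M2=-15/31, M3=-106/31, M4=0
seg 0: a=4, c=M0/2=0, d=(M1−M0)/(6·1)=49/93, b=Δ0−h0·(2M0+M1)/6=-235/93
seg 1: a=2, c=M1/2=49/31, d=(M2−M1)/(6·2)=-113/372, b=Δ1−h1·(2M1+M2)/6=-88/93
seg 2: a=4, c=M2/2=-15/62, d=(M3−M2)/(6·1)=-91/186, b=Δ2−h2·(2M2+M3)/6=161/93
seg 3: a=5, c=M3/2=-53/31, d=(M4−M3)/(6·2)=53/186, b=Δ3−h3·(2M3+M4)/6=-41/186
t_q=1/4 → seg 0, τ=1/4; S=4+-235/93·τ+0·τ²+49/93·τ³=6699/1984

  seg 0: a=4 b=-235/93 c=0 d=49/93
  seg 1: a=2 b=-88/93 c=49/31 d=-113/372
  seg 2: a=4 b=161/93 c=-15/62 d=-91/186
  seg 3: a=5 b=-41/186 c=-53/31 d=53/186
S(1/4) = 6699/1984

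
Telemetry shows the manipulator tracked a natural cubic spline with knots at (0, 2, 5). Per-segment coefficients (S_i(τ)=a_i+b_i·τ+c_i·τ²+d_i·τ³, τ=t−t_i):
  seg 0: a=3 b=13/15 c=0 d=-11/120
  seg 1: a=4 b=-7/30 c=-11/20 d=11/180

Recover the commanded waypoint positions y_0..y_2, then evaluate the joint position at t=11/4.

y_0=3 y_1=4 y_2=0
S(11/4) = 4533/1280

y_0 = S_0(0) = a_0 = 3
y_1 = S_1(0) = a_1 = 4
y_2 = S_1(3) = 0
t_q=11/4 is in segment 1 (τ=3/4); S_1(τ)=4533/1280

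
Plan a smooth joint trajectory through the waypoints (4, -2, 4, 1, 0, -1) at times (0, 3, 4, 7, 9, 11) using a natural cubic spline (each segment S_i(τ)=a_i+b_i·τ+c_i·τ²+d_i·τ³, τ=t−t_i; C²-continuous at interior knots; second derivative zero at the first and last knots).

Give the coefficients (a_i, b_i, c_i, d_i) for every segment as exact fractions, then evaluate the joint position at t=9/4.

Δ: Δ0=-2, Δ1=6, Δ2=-1, Δ3=-1/2, Δ4=-1/2
row 1: diag=8, rhs=48; c'=1/8, d'=6
row 2: denom=8−1·1/8=63/8; d'=(-42−1·6)/(63/8)=-128/21
row 3: denom=10−3·8/21=62/7; d'=(3−3·-128/21)/(62/7)=149/62
row 4: denom=8−2·7/31=234/31; d'=(0−2·149/62)/(234/31)=-149/234
back: M4=-149/234
back: M3=149/62−7/31·-149/234=298/117
back: M2=-128/21−8/21·298/117=-2480/351
back: M1=6−1/8·-2480/351=2416/351
M: M0=0, M1=2416/351, M2=-2480/351, M3=298/117, M4=-149/234, M5=0
seg 0: a=4, c=M0/2=0, d=(M1−M0)/(6·3)=1208/3159, b=Δ0−h0·(2M0+M1)/6=-1910/351
seg 1: a=-2, c=M1/2=1208/351, d=(M2−M1)/(6·1)=-272/117, b=Δ1−h1·(2M1+M2)/6=1714/351
seg 2: a=4, c=M2/2=-1240/351, d=(M3−M2)/(6·3)=1687/3159, b=Δ2−h2·(2M2+M3)/6=1682/351
seg 3: a=1, c=M3/2=149/117, d=(M4−M3)/(6·2)=-745/2808, b=Δ3−h3·(2M3+M4)/6=-697/351
seg 4: a=0, c=M4/2=-149/468, d=(M5−M4)/(6·2)=149/2808, b=Δ4−h4·(2M4+M5)/6=-53/702
t_q=9/4 → seg 0, τ=9/4; S=4+-1910/351·τ+0·τ²+1208/3159·τ³=-1213/312

  seg 0: a=4 b=-1910/351 c=0 d=1208/3159
  seg 1: a=-2 b=1714/351 c=1208/351 d=-272/117
  seg 2: a=4 b=1682/351 c=-1240/351 d=1687/3159
  seg 3: a=1 b=-697/351 c=149/117 d=-745/2808
  seg 4: a=0 b=-53/702 c=-149/468 d=149/2808
S(9/4) = -1213/312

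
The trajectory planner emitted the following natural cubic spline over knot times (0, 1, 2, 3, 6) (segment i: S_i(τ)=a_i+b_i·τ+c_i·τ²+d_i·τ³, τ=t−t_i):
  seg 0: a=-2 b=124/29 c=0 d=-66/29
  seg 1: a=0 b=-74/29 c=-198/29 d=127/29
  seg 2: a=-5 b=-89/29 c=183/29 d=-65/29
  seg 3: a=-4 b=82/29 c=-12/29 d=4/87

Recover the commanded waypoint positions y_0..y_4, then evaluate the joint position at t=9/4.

y_0=-2 y_1=0 y_2=-5 y_3=-4 y_4=2
S(9/4) = -10037/1856

y_0 = S_0(0) = a_0 = -2
y_1 = S_1(0) = a_1 = 0
y_2 = S_2(0) = a_2 = -5
y_3 = S_3(0) = a_3 = -4
y_4 = S_3(3) = 2
t_q=9/4 is in segment 2 (τ=1/4); S_2(τ)=-10037/1856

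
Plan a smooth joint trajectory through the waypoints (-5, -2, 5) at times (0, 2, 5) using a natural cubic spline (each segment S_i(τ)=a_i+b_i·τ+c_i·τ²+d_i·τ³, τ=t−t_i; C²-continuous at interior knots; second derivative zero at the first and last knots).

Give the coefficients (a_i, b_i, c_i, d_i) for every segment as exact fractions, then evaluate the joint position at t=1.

  seg 0: a=-5 b=4/3 c=0 d=1/24
  seg 1: a=-2 b=11/6 c=1/4 d=-1/36
S(1) = -29/8

Δ: Δ0=3/2, Δ1=7/3
row 1: diag=10, rhs=5; c'=3/10, d'=1/2
back: M1=1/2
M: M0=0, M1=1/2, M2=0
seg 0: a=-5, c=M0/2=0, d=(M1−M0)/(6·2)=1/24, b=Δ0−h0·(2M0+M1)/6=4/3
seg 1: a=-2, c=M1/2=1/4, d=(M2−M1)/(6·3)=-1/36, b=Δ1−h1·(2M1+M2)/6=11/6
t_q=1 → seg 0, τ=1; S=-5+4/3·τ+0·τ²+1/24·τ³=-29/8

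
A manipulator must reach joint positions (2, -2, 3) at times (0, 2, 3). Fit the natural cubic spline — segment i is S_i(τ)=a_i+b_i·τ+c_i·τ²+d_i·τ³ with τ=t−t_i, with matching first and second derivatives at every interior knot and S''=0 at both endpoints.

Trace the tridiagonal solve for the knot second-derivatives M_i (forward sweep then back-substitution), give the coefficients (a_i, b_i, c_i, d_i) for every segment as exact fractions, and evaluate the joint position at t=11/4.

  seg 0: a=2 b=-13/3 c=0 d=7/12
  seg 1: a=-2 b=8/3 c=7/2 d=-7/6
S(11/4) = 189/128

Δ: Δ0=-2, Δ1=5
row 1: diag=6, rhs=42; c'=1/6, d'=7
back: M1=7
M: M0=0, M1=7, M2=0
seg 0: a=2, c=M0/2=0, d=(M1−M0)/(6·2)=7/12, b=Δ0−h0·(2M0+M1)/6=-13/3
seg 1: a=-2, c=M1/2=7/2, d=(M2−M1)/(6·1)=-7/6, b=Δ1−h1·(2M1+M2)/6=8/3
t_q=11/4 → seg 1, τ=3/4; S=-2+8/3·τ+7/2·τ²+-7/6·τ³=189/128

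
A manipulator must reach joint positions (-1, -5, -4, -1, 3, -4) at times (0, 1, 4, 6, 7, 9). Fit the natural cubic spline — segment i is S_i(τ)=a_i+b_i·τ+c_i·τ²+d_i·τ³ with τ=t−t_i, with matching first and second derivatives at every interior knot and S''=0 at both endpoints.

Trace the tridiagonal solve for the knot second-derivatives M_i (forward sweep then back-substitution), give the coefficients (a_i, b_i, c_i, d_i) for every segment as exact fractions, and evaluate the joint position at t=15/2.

  seg 0: a=-1 b=-63583/13758 c=0 d=8551/13758
  seg 1: a=-5 b=-18965/6879 c=8551/4586 d=-3827/13758
  seg 2: a=-4 b=12659/13758 c=-1465/2293 d=12779/27516
  seg 3: a=-1 b=54173/13758 c=9849/4586 d=-14344/6879
  seg 4: a=3 b=27203/13758 c=-18839/4586 d=18839/27516
S(15/2) = 223593/73376

Δ: Δ0=-4, Δ1=1/3, Δ2=3/2, Δ3=4, Δ4=-7/2
row 1: diag=8, rhs=26; c'=3/8, d'=13/4
row 2: denom=10−3·3/8=71/8; d'=(7−3·13/4)/(71/8)=-22/71
row 3: denom=6−2·16/71=394/71; d'=(15−2·-22/71)/(394/71)=1109/394
row 4: denom=6−1·71/394=2293/394; d'=(-45−1·1109/394)/(2293/394)=-18839/2293
back: M4=-18839/2293
back: M3=1109/394−71/394·-18839/2293=9849/2293
back: M2=-22/71−16/71·9849/2293=-2930/2293
back: M1=13/4−3/8·-2930/2293=8551/2293
M: M0=0, M1=8551/2293, M2=-2930/2293, M3=9849/2293, M4=-18839/2293, M5=0
seg 0: a=-1, c=M0/2=0, d=(M1−M0)/(6·1)=8551/13758, b=Δ0−h0·(2M0+M1)/6=-63583/13758
seg 1: a=-5, c=M1/2=8551/4586, d=(M2−M1)/(6·3)=-3827/13758, b=Δ1−h1·(2M1+M2)/6=-18965/6879
seg 2: a=-4, c=M2/2=-1465/2293, d=(M3−M2)/(6·2)=12779/27516, b=Δ2−h2·(2M2+M3)/6=12659/13758
seg 3: a=-1, c=M3/2=9849/4586, d=(M4−M3)/(6·1)=-14344/6879, b=Δ3−h3·(2M3+M4)/6=54173/13758
seg 4: a=3, c=M4/2=-18839/4586, d=(M5−M4)/(6·2)=18839/27516, b=Δ4−h4·(2M4+M5)/6=27203/13758
t_q=15/2 → seg 4, τ=1/2; S=3+27203/13758·τ+-18839/4586·τ²+18839/27516·τ³=223593/73376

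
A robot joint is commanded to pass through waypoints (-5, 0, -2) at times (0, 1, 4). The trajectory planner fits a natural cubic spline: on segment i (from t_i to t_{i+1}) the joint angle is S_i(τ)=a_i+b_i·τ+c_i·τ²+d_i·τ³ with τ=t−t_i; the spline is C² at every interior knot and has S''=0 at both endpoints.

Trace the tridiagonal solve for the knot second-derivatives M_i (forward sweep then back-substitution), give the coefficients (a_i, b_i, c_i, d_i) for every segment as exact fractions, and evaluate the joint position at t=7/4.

Δ: Δ0=5, Δ1=-2/3
row 1: diag=8, rhs=-34; c'=3/8, d'=-17/4
back: M1=-17/4
M: M0=0, M1=-17/4, M2=0
seg 0: a=-5, c=M0/2=0, d=(M1−M0)/(6·1)=-17/24, b=Δ0−h0·(2M0+M1)/6=137/24
seg 1: a=0, c=M1/2=-17/8, d=(M2−M1)/(6·3)=17/72, b=Δ1−h1·(2M1+M2)/6=43/12
t_q=7/4 → seg 1, τ=3/4; S=0+43/12·τ+-17/8·τ²+17/72·τ³=815/512

  seg 0: a=-5 b=137/24 c=0 d=-17/24
  seg 1: a=0 b=43/12 c=-17/8 d=17/72
S(7/4) = 815/512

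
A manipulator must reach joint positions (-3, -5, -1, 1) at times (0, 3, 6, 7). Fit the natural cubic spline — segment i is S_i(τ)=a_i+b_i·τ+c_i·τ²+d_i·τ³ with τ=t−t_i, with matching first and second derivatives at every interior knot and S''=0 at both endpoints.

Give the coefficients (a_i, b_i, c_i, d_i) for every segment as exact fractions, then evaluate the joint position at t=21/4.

Δ: Δ0=-2/3, Δ1=4/3, Δ2=2
row 1: diag=12, rhs=12; c'=1/4, d'=1
row 2: denom=8−3·1/4=29/4; d'=(4−3·1)/(29/4)=4/29
back: M2=4/29
back: M1=1−1/4·4/29=28/29
M: M0=0, M1=28/29, M2=4/29, M3=0
seg 0: a=-3, c=M0/2=0, d=(M1−M0)/(6·3)=14/261, b=Δ0−h0·(2M0+M1)/6=-100/87
seg 1: a=-5, c=M1/2=14/29, d=(M2−M1)/(6·3)=-4/87, b=Δ1−h1·(2M1+M2)/6=26/87
seg 2: a=-1, c=M2/2=2/29, d=(M3−M2)/(6·1)=-2/87, b=Δ2−h2·(2M2+M3)/6=170/87
t_q=21/4 → seg 1, τ=9/4; S=-5+26/87·τ+14/29·τ²+-4/87·τ³=-1117/464

  seg 0: a=-3 b=-100/87 c=0 d=14/261
  seg 1: a=-5 b=26/87 c=14/29 d=-4/87
  seg 2: a=-1 b=170/87 c=2/29 d=-2/87
S(21/4) = -1117/464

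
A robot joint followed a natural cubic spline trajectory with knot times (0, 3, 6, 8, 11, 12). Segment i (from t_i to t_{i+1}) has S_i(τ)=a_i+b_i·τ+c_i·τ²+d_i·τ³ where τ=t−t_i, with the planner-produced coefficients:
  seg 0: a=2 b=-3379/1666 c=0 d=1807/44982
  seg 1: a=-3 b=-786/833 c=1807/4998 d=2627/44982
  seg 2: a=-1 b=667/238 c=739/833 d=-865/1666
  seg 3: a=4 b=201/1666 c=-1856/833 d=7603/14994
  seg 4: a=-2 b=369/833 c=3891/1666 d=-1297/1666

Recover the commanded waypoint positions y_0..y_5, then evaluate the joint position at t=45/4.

y_0=2 y_1=-3 y_2=-1 y_3=4 y_4=-2 y_5=0
S(45/4) = -26739/15232

y_0 = S_0(0) = a_0 = 2
y_1 = S_1(0) = a_1 = -3
y_2 = S_2(0) = a_2 = -1
y_3 = S_3(0) = a_3 = 4
y_4 = S_4(0) = a_4 = -2
y_5 = S_4(1) = 0
t_q=45/4 is in segment 4 (τ=1/4); S_4(τ)=-26739/15232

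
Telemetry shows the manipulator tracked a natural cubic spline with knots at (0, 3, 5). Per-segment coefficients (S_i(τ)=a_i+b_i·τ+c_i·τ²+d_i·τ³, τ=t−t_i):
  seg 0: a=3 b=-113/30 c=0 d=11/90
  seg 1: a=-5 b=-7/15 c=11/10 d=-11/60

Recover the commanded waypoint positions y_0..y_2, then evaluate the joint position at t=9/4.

y_0 = S_0(0) = a_0 = 3
y_1 = S_1(0) = a_1 = -5
y_2 = S_1(2) = -3
t_q=9/4 is in segment 0 (τ=9/4); S_0(τ)=-2613/640

y_0=3 y_1=-5 y_2=-3
S(9/4) = -2613/640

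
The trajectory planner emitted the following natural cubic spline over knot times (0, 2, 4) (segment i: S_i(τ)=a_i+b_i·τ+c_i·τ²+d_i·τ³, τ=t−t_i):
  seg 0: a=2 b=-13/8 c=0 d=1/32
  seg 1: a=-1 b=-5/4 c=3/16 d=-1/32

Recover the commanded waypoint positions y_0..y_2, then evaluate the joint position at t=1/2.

y_0=2 y_1=-1 y_2=-3
S(1/2) = 305/256

y_0 = S_0(0) = a_0 = 2
y_1 = S_1(0) = a_1 = -1
y_2 = S_1(2) = -3
t_q=1/2 is in segment 0 (τ=1/2); S_0(τ)=305/256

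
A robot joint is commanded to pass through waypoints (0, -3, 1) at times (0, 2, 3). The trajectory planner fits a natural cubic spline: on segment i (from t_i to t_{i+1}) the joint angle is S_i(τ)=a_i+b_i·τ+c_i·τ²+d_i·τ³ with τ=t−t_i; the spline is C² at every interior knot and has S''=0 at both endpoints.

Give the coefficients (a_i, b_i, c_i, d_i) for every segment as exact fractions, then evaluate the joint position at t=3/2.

Δ: Δ0=-3/2, Δ1=4
row 1: diag=6, rhs=33; c'=1/6, d'=11/2
back: M1=11/2
M: M0=0, M1=11/2, M2=0
seg 0: a=0, c=M0/2=0, d=(M1−M0)/(6·2)=11/24, b=Δ0−h0·(2M0+M1)/6=-10/3
seg 1: a=-3, c=M1/2=11/4, d=(M2−M1)/(6·1)=-11/12, b=Δ1−h1·(2M1+M2)/6=13/6
t_q=3/2 → seg 0, τ=3/2; S=0+-10/3·τ+0·τ²+11/24·τ³=-221/64

  seg 0: a=0 b=-10/3 c=0 d=11/24
  seg 1: a=-3 b=13/6 c=11/4 d=-11/12
S(3/2) = -221/64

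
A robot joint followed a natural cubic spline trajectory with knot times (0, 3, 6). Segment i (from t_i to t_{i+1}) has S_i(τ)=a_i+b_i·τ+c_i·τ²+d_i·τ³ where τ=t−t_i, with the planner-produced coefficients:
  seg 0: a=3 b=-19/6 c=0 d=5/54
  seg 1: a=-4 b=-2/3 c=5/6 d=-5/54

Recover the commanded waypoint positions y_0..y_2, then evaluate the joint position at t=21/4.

y_0 = S_0(0) = a_0 = 3
y_1 = S_1(0) = a_1 = -4
y_2 = S_1(3) = -1
t_q=21/4 is in segment 1 (τ=9/4); S_1(τ)=-299/128

y_0=3 y_1=-4 y_2=-1
S(21/4) = -299/128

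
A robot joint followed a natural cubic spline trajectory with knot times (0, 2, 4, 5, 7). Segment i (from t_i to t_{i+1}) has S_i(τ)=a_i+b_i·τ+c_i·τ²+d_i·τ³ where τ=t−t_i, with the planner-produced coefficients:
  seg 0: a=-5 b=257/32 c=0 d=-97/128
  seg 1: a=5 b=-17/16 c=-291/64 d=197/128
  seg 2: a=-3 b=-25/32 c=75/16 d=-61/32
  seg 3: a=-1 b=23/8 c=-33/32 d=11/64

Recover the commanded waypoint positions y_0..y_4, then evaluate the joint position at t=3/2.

y_0 = S_0(0) = a_0 = -5
y_1 = S_1(0) = a_1 = 5
y_2 = S_2(0) = a_2 = -3
y_3 = S_3(0) = a_3 = -1
y_4 = S_3(2) = 2
t_q=3/2 is in segment 0 (τ=3/2); S_0(τ)=4597/1024

y_0=-5 y_1=5 y_2=-3 y_3=-1 y_4=2
S(3/2) = 4597/1024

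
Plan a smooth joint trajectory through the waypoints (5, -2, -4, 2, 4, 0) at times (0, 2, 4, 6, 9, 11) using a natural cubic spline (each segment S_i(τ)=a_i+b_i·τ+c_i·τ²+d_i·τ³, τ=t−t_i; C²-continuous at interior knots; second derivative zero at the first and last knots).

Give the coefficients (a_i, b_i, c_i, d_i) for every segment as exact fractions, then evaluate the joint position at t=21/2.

Δ: Δ0=-7/2, Δ1=-1, Δ2=3, Δ3=2/3, Δ4=-2
row 1: diag=8, rhs=15; c'=1/4, d'=15/8
row 2: denom=8−2·1/4=15/2; d'=(24−2·15/8)/(15/2)=27/10
row 3: denom=10−2·4/15=142/15; d'=(-14−2·27/10)/(142/15)=-291/142
row 4: denom=10−3·45/142=1285/142; d'=(-16−3·-291/142)/(1285/142)=-1399/1285
back: M4=-1399/1285
back: M3=-291/142−45/142·-1399/1285=-438/257
back: M2=27/10−4/15·-438/257=8107/2570
back: M1=15/8−1/4·8107/2570=1396/1285
M: M0=0, M1=1396/1285, M2=8107/2570, M3=-438/257, M4=-1399/1285, M5=0
seg 0: a=5, c=M0/2=0, d=(M1−M0)/(6·2)=349/3855, b=Δ0−h0·(2M0+M1)/6=-29777/7710
seg 1: a=-2, c=M1/2=698/1285, d=(M2−M1)/(6·2)=1063/6168, b=Δ1−h1·(2M1+M2)/6=-21401/7710
seg 2: a=-4, c=M2/2=8107/5140, d=(M3−M2)/(6·2)=-12487/30840, b=Δ2−h2·(2M2+M3)/6=5648/3855
seg 3: a=2, c=M3/2=-219/257, d=(M4−M3)/(6·3)=791/23130, b=Δ3−h3·(2M3+M4)/6=22477/7710
seg 4: a=4, c=M4/2=-1399/2570, d=(M5−M4)/(6·2)=1399/15420, b=Δ4−h4·(2M4+M5)/6=-4912/3855
t_q=21/2 → seg 4, τ=3/2; S=4+-4912/3855·τ+-1399/2570·τ²+1399/15420·τ³=9623/8224

  seg 0: a=5 b=-29777/7710 c=0 d=349/3855
  seg 1: a=-2 b=-21401/7710 c=698/1285 d=1063/6168
  seg 2: a=-4 b=5648/3855 c=8107/5140 d=-12487/30840
  seg 3: a=2 b=22477/7710 c=-219/257 d=791/23130
  seg 4: a=4 b=-4912/3855 c=-1399/2570 d=1399/15420
S(21/2) = 9623/8224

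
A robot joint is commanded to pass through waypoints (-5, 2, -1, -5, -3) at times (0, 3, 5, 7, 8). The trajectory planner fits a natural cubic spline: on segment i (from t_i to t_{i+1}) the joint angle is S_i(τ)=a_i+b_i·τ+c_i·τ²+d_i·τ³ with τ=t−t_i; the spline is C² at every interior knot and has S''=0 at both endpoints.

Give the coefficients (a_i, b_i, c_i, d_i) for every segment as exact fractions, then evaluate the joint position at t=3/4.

Δ: Δ0=7/3, Δ1=-3/2, Δ2=-2, Δ3=2
row 1: diag=10, rhs=-23; c'=1/5, d'=-23/10
row 2: denom=8−2·1/5=38/5; d'=(-3−2·-23/10)/(38/5)=4/19
row 3: denom=6−2·5/19=104/19; d'=(24−2·4/19)/(104/19)=56/13
back: M3=56/13
back: M2=4/19−5/19·56/13=-12/13
back: M1=-23/10−1/5·-12/13=-55/26
M: M0=0, M1=-55/26, M2=-12/13, M3=56/13, M4=0
seg 0: a=-5, c=M0/2=0, d=(M1−M0)/(6·3)=-55/468, b=Δ0−h0·(2M0+M1)/6=529/156
seg 1: a=2, c=M1/2=-55/52, d=(M2−M1)/(6·2)=31/312, b=Δ1−h1·(2M1+M2)/6=17/78
seg 2: a=-1, c=M2/2=-6/13, d=(M3−M2)/(6·2)=17/39, b=Δ2−h2·(2M2+M3)/6=-110/39
seg 3: a=-5, c=M3/2=28/13, d=(M4−M3)/(6·1)=-28/39, b=Δ3−h3·(2M3+M4)/6=22/39
t_q=3/4 → seg 0, τ=3/4; S=-5+529/156·τ+0·τ²+-55/468·τ³=-8341/3328

  seg 0: a=-5 b=529/156 c=0 d=-55/468
  seg 1: a=2 b=17/78 c=-55/52 d=31/312
  seg 2: a=-1 b=-110/39 c=-6/13 d=17/39
  seg 3: a=-5 b=22/39 c=28/13 d=-28/39
S(3/4) = -8341/3328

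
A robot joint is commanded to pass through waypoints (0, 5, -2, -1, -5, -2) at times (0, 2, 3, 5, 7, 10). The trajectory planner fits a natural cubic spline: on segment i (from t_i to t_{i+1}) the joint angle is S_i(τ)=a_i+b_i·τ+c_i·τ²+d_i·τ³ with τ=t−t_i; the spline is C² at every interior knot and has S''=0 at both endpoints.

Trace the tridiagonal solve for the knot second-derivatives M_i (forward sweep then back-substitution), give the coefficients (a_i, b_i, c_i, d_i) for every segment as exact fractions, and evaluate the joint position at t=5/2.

  seg 0: a=0 b=7609/1210 c=0 d=-573/605
  seg 1: a=5 b=-6143/1210 c=-3438/605 d=4549/1210
  seg 2: a=-2 b=-284/55 c=6771/1210 d=-6689/4840
  seg 3: a=-1 b=769/1210 c=-1305/484 d=417/605
  seg 4: a=-5 b=-2273/1210 c=3483/2420 d=-387/2420
S(5/2) = 2925/1936

Δ: Δ0=5/2, Δ1=-7, Δ2=1/2, Δ3=-2, Δ4=1
row 1: diag=6, rhs=-57; c'=1/6, d'=-19/2
row 2: denom=6−1·1/6=35/6; d'=(45−1·-19/2)/(35/6)=327/35
row 3: denom=8−2·12/35=256/35; d'=(-15−2·327/35)/(256/35)=-1179/256
row 4: denom=10−2·35/128=605/64; d'=(18−2·-1179/256)/(605/64)=3483/1210
back: M4=3483/1210
back: M3=-1179/256−35/128·3483/1210=-1305/242
back: M2=327/35−12/35·-1305/242=6771/605
back: M1=-19/2−1/6·6771/605=-6876/605
M: M0=0, M1=-6876/605, M2=6771/605, M3=-1305/242, M4=3483/1210, M5=0
seg 0: a=0, c=M0/2=0, d=(M1−M0)/(6·2)=-573/605, b=Δ0−h0·(2M0+M1)/6=7609/1210
seg 1: a=5, c=M1/2=-3438/605, d=(M2−M1)/(6·1)=4549/1210, b=Δ1−h1·(2M1+M2)/6=-6143/1210
seg 2: a=-2, c=M2/2=6771/1210, d=(M3−M2)/(6·2)=-6689/4840, b=Δ2−h2·(2M2+M3)/6=-284/55
seg 3: a=-1, c=M3/2=-1305/484, d=(M4−M3)/(6·2)=417/605, b=Δ3−h3·(2M3+M4)/6=769/1210
seg 4: a=-5, c=M4/2=3483/2420, d=(M5−M4)/(6·3)=-387/2420, b=Δ4−h4·(2M4+M5)/6=-2273/1210
t_q=5/2 → seg 1, τ=1/2; S=5+-6143/1210·τ+-3438/605·τ²+4549/1210·τ³=2925/1936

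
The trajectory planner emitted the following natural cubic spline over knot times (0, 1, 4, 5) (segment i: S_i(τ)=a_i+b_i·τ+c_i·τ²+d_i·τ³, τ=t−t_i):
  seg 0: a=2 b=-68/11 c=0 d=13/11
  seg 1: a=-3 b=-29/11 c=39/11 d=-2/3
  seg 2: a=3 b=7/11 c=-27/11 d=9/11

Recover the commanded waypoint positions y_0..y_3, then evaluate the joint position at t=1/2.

y_0=2 y_1=-3 y_2=3 y_3=2
S(1/2) = -83/88

y_0 = S_0(0) = a_0 = 2
y_1 = S_1(0) = a_1 = -3
y_2 = S_2(0) = a_2 = 3
y_3 = S_2(1) = 2
t_q=1/2 is in segment 0 (τ=1/2); S_0(τ)=-83/88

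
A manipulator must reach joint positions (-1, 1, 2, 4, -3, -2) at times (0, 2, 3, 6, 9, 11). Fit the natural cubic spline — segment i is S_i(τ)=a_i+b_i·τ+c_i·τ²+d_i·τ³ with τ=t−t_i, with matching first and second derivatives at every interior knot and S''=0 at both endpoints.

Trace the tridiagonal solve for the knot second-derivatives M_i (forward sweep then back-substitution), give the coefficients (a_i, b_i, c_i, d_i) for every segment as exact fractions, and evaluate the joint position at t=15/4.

  seg 0: a=-1 b=4834/4677 c=0 d=-157/18708
  seg 1: a=1 b=4363/4677 c=-157/3118 d=1099/9354
  seg 2: a=2 b=11081/9354 c=471/1559 d=-4441/28062
  seg 3: a=4 b=-5966/4677 c=-3499/3118 d=7199/28062
  seg 4: a=-3 b=-10123/9354 c=1850/1559 d=-925/4677
S(15/4) = 596989/199552

Δ: Δ0=1, Δ1=1, Δ2=2/3, Δ3=-7/3, Δ4=1/2
row 1: diag=6, rhs=0; c'=1/6, d'=0
row 2: denom=8−1·1/6=47/6; d'=(-2−1·0)/(47/6)=-12/47
row 3: denom=12−3·18/47=510/47; d'=(-18−3·-12/47)/(510/47)=-27/17
row 4: denom=10−3·47/170=1559/170; d'=(17−3·-27/17)/(1559/170)=3700/1559
back: M4=3700/1559
back: M3=-27/17−47/170·3700/1559=-3499/1559
back: M2=-12/47−18/47·-3499/1559=942/1559
back: M1=0−1/6·942/1559=-157/1559
M: M0=0, M1=-157/1559, M2=942/1559, M3=-3499/1559, M4=3700/1559, M5=0
seg 0: a=-1, c=M0/2=0, d=(M1−M0)/(6·2)=-157/18708, b=Δ0−h0·(2M0+M1)/6=4834/4677
seg 1: a=1, c=M1/2=-157/3118, d=(M2−M1)/(6·1)=1099/9354, b=Δ1−h1·(2M1+M2)/6=4363/4677
seg 2: a=2, c=M2/2=471/1559, d=(M3−M2)/(6·3)=-4441/28062, b=Δ2−h2·(2M2+M3)/6=11081/9354
seg 3: a=4, c=M3/2=-3499/3118, d=(M4−M3)/(6·3)=7199/28062, b=Δ3−h3·(2M3+M4)/6=-5966/4677
seg 4: a=-3, c=M4/2=1850/1559, d=(M5−M4)/(6·2)=-925/4677, b=Δ4−h4·(2M4+M5)/6=-10123/9354
t_q=15/4 → seg 2, τ=3/4; S=2+11081/9354·τ+471/1559·τ²+-4441/28062·τ³=596989/199552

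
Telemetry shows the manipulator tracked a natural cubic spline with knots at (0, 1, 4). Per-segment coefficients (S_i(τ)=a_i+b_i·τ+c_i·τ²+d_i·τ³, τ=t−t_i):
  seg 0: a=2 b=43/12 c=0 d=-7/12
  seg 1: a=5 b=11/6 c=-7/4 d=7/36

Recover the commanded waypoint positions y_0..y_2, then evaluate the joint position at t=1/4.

y_0=2 y_1=5 y_2=0
S(1/4) = 739/256

y_0 = S_0(0) = a_0 = 2
y_1 = S_1(0) = a_1 = 5
y_2 = S_1(3) = 0
t_q=1/4 is in segment 0 (τ=1/4); S_0(τ)=739/256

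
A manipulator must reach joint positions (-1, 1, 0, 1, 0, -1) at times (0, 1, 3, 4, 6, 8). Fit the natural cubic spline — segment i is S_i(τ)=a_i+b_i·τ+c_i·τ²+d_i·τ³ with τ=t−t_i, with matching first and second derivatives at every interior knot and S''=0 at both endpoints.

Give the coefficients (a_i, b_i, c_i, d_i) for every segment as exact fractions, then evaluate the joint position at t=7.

Δ: Δ0=2, Δ1=-1/2, Δ2=1, Δ3=-1/2, Δ4=-1/2
row 1: diag=6, rhs=-15; c'=1/3, d'=-5/2
row 2: denom=6−2·1/3=16/3; d'=(9−2·-5/2)/(16/3)=21/8
row 3: denom=6−1·3/16=93/16; d'=(-9−1·21/8)/(93/16)=-2
row 4: denom=8−2·32/93=680/93; d'=(0−2·-2)/(680/93)=93/170
back: M4=93/170
back: M3=-2−32/93·93/170=-186/85
back: M2=21/8−3/16·-186/85=258/85
back: M1=-5/2−1/3·258/85=-597/170
M: M0=0, M1=-597/170, M2=258/85, M3=-186/85, M4=93/170, M5=0
seg 0: a=-1, c=M0/2=0, d=(M1−M0)/(6·1)=-199/340, b=Δ0−h0·(2M0+M1)/6=879/340
seg 1: a=1, c=M1/2=-597/340, d=(M2−M1)/(6·2)=371/680, b=Δ1−h1·(2M1+M2)/6=141/170
seg 2: a=0, c=M2/2=129/85, d=(M3−M2)/(6·1)=-74/85, b=Δ2−h2·(2M2+M3)/6=6/17
seg 3: a=1, c=M3/2=-93/85, d=(M4−M3)/(6·2)=31/136, b=Δ3−h3·(2M3+M4)/6=66/85
seg 4: a=0, c=M4/2=93/340, d=(M5−M4)/(6·2)=-31/680, b=Δ4−h4·(2M4+M5)/6=-147/170
t_q=7 → seg 4, τ=1; S=0+-147/170·τ+93/340·τ²+-31/680·τ³=-433/680

  seg 0: a=-1 b=879/340 c=0 d=-199/340
  seg 1: a=1 b=141/170 c=-597/340 d=371/680
  seg 2: a=0 b=6/17 c=129/85 d=-74/85
  seg 3: a=1 b=66/85 c=-93/85 d=31/136
  seg 4: a=0 b=-147/170 c=93/340 d=-31/680
S(7) = -433/680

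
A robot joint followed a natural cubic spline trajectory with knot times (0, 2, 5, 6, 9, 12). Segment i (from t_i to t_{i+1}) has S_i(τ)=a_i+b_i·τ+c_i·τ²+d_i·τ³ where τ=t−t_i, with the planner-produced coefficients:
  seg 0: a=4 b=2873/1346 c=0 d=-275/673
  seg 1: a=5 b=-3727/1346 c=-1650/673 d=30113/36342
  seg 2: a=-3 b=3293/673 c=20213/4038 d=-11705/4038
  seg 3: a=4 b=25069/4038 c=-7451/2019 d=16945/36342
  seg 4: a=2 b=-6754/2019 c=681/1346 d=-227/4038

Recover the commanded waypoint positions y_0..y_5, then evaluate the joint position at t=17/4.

y_0 = S_0(0) = a_0 = 4
y_1 = S_1(0) = a_1 = 5
y_2 = S_2(0) = a_2 = -3
y_3 = S_3(0) = a_3 = 4
y_4 = S_4(0) = a_4 = 2
y_5 = S_4(3) = -5
t_q=17/4 is in segment 1 (τ=9/4); S_1(τ)=-362117/86144

y_0=4 y_1=5 y_2=-3 y_3=4 y_4=2 y_5=-5
S(17/4) = -362117/86144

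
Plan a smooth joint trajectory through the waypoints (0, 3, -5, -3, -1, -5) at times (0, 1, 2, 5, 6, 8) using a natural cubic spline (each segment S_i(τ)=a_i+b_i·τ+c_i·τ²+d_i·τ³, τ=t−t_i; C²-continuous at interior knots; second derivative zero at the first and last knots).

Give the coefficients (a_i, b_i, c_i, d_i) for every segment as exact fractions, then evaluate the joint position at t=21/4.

Δ: Δ0=3, Δ1=-8, Δ2=2/3, Δ3=2, Δ4=-2
row 1: diag=4, rhs=-66; c'=1/4, d'=-33/2
row 2: denom=8−1·1/4=31/4; d'=(52−1·-33/2)/(31/4)=274/31
row 3: denom=8−3·12/31=212/31; d'=(8−3·274/31)/(212/31)=-287/106
row 4: denom=6−1·31/212=1241/212; d'=(-24−1·-287/106)/(1241/212)=-4514/1241
back: M4=-4514/1241
back: M3=-287/106−31/212·-4514/1241=-2700/1241
back: M2=274/31−12/31·-2700/1241=12014/1241
back: M1=-33/2−1/4·12014/1241=-23480/1241
M: M0=0, M1=-23480/1241, M2=12014/1241, M3=-2700/1241, M4=-4514/1241, M5=0
seg 0: a=0, c=M0/2=0, d=(M1−M0)/(6·1)=-11740/3723, b=Δ0−h0·(2M0+M1)/6=22909/3723
seg 1: a=3, c=M1/2=-11740/1241, d=(M2−M1)/(6·1)=17747/3723, b=Δ1−h1·(2M1+M2)/6=-12311/3723
seg 2: a=-5, c=M2/2=6007/1241, d=(M3−M2)/(6·3)=-7357/11169, b=Δ2−h2·(2M2+M3)/6=-29510/3723
seg 3: a=-3, c=M3/2=-1350/1241, d=(M4−M3)/(6·1)=-907/3723, b=Δ3−h3·(2M3+M4)/6=12403/3723
seg 4: a=-1, c=M4/2=-2257/1241, d=(M5−M4)/(6·2)=2257/7446, b=Δ4−h4·(2M4+M5)/6=1582/3723
t_q=21/4 → seg 3, τ=1/4; S=-3+12403/3723·τ+-1350/1241·τ²+-907/3723·τ³=-177825/79424

  seg 0: a=0 b=22909/3723 c=0 d=-11740/3723
  seg 1: a=3 b=-12311/3723 c=-11740/1241 d=17747/3723
  seg 2: a=-5 b=-29510/3723 c=6007/1241 d=-7357/11169
  seg 3: a=-3 b=12403/3723 c=-1350/1241 d=-907/3723
  seg 4: a=-1 b=1582/3723 c=-2257/1241 d=2257/7446
S(21/4) = -177825/79424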